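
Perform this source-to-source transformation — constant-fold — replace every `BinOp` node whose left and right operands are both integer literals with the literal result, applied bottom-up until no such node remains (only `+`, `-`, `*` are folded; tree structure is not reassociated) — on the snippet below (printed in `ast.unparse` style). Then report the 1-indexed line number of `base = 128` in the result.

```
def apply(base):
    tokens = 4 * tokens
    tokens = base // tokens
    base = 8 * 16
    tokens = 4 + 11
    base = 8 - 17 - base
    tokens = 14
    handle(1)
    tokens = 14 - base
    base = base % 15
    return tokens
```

4

Transformed code:
def apply(base):
    tokens = 4 * tokens
    tokens = base // tokens
    base = 128
    tokens = 15
    base = -9 - base
    tokens = 14
    handle(1)
    tokens = 14 - base
    base = base % 15
    return tokens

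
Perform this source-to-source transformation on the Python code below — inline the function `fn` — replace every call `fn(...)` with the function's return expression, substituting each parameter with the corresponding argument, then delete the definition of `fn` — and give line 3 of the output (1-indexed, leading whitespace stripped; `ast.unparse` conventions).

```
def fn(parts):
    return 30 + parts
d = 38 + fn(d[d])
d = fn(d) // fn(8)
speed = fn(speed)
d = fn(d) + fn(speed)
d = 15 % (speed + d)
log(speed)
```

speed = 30 + speed

Transformed code:
d = 38 + (30 + d[d])
d = (30 + d) // (30 + 8)
speed = 30 + speed
d = 30 + d + (30 + speed)
d = 15 % (speed + d)
log(speed)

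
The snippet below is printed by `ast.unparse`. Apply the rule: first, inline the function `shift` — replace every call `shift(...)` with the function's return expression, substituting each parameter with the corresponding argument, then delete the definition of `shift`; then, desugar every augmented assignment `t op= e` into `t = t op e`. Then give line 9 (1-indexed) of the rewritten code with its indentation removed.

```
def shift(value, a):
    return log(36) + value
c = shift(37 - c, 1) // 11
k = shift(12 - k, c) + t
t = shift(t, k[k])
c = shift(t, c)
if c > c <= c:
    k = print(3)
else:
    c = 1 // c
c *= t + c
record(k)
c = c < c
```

c = c * (t + c)

Transformed code:
c = (log(36) + (37 - c)) // 11
k = log(36) + (12 - k) + t
t = log(36) + t
c = log(36) + t
if c > c <= c:
    k = print(3)
else:
    c = 1 // c
c = c * (t + c)
record(k)
c = c < c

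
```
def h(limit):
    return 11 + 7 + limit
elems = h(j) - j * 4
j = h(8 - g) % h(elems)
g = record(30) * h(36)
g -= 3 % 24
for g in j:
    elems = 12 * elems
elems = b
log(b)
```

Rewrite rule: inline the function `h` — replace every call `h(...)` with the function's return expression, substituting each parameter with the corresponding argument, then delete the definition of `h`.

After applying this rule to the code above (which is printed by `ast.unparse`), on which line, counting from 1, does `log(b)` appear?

8

Transformed code:
elems = 11 + 7 + j - j * 4
j = (11 + 7 + (8 - g)) % (11 + 7 + elems)
g = record(30) * (11 + 7 + 36)
g -= 3 % 24
for g in j:
    elems = 12 * elems
elems = b
log(b)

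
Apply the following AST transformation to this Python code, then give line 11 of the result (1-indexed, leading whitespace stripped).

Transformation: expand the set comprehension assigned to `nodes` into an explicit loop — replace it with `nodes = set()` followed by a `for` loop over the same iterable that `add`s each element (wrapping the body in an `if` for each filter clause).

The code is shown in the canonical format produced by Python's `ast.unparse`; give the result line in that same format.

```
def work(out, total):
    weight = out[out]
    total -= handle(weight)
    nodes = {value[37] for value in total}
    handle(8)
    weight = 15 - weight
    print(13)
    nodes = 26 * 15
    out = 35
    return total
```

Transformed code:
def work(out, total):
    weight = out[out]
    total -= handle(weight)
    nodes = set()
    for value in total:
        nodes.add(value[37])
    handle(8)
    weight = 15 - weight
    print(13)
    nodes = 26 * 15
    out = 35
    return total

out = 35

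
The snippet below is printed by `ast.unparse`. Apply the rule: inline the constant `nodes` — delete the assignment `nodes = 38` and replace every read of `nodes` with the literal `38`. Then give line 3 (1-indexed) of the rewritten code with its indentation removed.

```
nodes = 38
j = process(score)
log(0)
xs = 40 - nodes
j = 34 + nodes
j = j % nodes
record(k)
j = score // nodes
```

xs = 40 - 38

Transformed code:
j = process(score)
log(0)
xs = 40 - 38
j = 34 + 38
j = j % 38
record(k)
j = score // 38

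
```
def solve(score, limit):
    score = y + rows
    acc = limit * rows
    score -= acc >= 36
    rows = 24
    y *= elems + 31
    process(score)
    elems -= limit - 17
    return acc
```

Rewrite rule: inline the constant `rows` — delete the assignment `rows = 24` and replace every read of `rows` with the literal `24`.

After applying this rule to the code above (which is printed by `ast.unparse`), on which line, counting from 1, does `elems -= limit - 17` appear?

Transformed code:
def solve(score, limit):
    score = y + 24
    acc = limit * 24
    score -= acc >= 36
    y *= elems + 31
    process(score)
    elems -= limit - 17
    return acc

7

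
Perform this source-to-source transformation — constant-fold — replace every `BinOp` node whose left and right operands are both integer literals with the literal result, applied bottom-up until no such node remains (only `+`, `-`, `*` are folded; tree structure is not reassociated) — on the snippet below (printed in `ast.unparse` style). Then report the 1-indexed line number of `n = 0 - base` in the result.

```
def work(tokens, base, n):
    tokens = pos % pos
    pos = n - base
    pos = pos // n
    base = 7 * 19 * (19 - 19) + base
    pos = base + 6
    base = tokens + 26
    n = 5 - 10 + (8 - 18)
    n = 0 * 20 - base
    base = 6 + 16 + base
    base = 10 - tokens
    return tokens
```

Transformed code:
def work(tokens, base, n):
    tokens = pos % pos
    pos = n - base
    pos = pos // n
    base = 0 + base
    pos = base + 6
    base = tokens + 26
    n = -15
    n = 0 - base
    base = 22 + base
    base = 10 - tokens
    return tokens

9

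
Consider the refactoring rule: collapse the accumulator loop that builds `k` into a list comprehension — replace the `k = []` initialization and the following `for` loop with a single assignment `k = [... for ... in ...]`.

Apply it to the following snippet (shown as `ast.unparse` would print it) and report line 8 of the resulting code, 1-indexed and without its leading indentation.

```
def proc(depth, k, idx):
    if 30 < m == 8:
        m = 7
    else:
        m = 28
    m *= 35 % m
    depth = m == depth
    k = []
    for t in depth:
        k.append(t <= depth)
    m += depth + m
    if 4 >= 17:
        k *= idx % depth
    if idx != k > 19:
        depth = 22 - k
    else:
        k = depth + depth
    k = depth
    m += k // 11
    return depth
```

Transformed code:
def proc(depth, k, idx):
    if 30 < m == 8:
        m = 7
    else:
        m = 28
    m *= 35 % m
    depth = m == depth
    k = [t <= depth for t in depth]
    m += depth + m
    if 4 >= 17:
        k *= idx % depth
    if idx != k > 19:
        depth = 22 - k
    else:
        k = depth + depth
    k = depth
    m += k // 11
    return depth

k = [t <= depth for t in depth]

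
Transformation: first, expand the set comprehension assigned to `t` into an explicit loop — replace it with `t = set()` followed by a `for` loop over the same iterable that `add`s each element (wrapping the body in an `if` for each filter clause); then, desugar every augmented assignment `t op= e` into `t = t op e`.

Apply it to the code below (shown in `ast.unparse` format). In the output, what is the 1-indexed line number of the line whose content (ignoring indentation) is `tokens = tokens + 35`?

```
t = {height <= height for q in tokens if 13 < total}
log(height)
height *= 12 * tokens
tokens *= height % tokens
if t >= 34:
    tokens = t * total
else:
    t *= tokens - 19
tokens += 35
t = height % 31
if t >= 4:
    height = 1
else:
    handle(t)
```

12

Transformed code:
t = set()
for q in tokens:
    if 13 < total:
        t.add(height <= height)
log(height)
height = height * (12 * tokens)
tokens = tokens * (height % tokens)
if t >= 34:
    tokens = t * total
else:
    t = t * (tokens - 19)
tokens = tokens + 35
t = height % 31
if t >= 4:
    height = 1
else:
    handle(t)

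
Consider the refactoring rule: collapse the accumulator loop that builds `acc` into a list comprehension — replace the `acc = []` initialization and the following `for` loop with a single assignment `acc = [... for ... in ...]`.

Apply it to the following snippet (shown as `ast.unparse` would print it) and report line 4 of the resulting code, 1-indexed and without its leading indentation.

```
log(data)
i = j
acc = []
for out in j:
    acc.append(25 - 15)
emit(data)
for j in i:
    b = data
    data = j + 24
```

Transformed code:
log(data)
i = j
acc = [25 - 15 for out in j]
emit(data)
for j in i:
    b = data
    data = j + 24

emit(data)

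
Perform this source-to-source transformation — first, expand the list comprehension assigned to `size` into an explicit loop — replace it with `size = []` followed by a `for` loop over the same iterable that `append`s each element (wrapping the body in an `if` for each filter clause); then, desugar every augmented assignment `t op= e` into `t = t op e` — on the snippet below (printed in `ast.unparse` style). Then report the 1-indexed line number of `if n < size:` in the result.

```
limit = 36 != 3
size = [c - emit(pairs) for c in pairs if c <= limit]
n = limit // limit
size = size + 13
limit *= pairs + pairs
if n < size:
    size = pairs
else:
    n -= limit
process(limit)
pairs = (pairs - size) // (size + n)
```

9

Transformed code:
limit = 36 != 3
size = []
for c in pairs:
    if c <= limit:
        size.append(c - emit(pairs))
n = limit // limit
size = size + 13
limit = limit * (pairs + pairs)
if n < size:
    size = pairs
else:
    n = n - limit
process(limit)
pairs = (pairs - size) // (size + n)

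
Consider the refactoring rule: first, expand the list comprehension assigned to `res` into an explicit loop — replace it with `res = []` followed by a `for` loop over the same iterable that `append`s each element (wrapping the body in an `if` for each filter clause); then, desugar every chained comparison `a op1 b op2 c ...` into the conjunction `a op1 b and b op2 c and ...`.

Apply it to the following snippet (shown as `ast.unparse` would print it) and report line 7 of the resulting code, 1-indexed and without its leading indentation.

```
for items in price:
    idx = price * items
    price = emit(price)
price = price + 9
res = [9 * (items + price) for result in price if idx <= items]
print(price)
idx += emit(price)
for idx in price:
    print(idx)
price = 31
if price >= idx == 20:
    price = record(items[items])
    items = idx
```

Transformed code:
for items in price:
    idx = price * items
    price = emit(price)
price = price + 9
res = []
for result in price:
    if idx <= items:
        res.append(9 * (items + price))
print(price)
idx += emit(price)
for idx in price:
    print(idx)
price = 31
if price >= idx and idx == 20:
    price = record(items[items])
    items = idx

if idx <= items:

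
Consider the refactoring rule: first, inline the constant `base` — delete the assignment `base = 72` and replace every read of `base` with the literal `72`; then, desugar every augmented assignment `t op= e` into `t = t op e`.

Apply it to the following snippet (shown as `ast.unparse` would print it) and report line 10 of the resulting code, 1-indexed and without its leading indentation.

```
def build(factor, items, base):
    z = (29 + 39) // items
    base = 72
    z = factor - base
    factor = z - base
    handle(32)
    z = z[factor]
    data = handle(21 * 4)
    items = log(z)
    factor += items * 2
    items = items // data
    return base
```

items = items // data

Transformed code:
def build(factor, items, base):
    z = (29 + 39) // items
    z = factor - 72
    factor = z - 72
    handle(32)
    z = z[factor]
    data = handle(21 * 4)
    items = log(z)
    factor = factor + items * 2
    items = items // data
    return 72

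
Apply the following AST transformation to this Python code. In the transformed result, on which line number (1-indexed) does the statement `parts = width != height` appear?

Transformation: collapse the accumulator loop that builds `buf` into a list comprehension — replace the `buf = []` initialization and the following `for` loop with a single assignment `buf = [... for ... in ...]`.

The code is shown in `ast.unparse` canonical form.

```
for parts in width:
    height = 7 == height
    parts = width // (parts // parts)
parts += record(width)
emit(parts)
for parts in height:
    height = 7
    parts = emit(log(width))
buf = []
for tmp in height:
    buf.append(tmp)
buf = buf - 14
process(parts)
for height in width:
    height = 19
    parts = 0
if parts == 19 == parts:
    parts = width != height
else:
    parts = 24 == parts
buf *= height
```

Transformed code:
for parts in width:
    height = 7 == height
    parts = width // (parts // parts)
parts += record(width)
emit(parts)
for parts in height:
    height = 7
    parts = emit(log(width))
buf = [tmp for tmp in height]
buf = buf - 14
process(parts)
for height in width:
    height = 19
    parts = 0
if parts == 19 == parts:
    parts = width != height
else:
    parts = 24 == parts
buf *= height

16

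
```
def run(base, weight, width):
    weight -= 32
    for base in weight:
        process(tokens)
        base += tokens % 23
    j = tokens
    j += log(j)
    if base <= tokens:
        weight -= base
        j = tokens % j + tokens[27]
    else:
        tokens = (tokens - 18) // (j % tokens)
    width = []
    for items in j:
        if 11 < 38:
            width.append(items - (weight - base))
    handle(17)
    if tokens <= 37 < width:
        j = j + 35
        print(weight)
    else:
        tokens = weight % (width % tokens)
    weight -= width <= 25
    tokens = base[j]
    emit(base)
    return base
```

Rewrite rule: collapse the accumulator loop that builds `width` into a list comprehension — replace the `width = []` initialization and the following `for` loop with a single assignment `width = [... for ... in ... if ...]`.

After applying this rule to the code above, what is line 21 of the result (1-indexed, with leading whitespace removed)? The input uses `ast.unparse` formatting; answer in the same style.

Transformed code:
def run(base, weight, width):
    weight -= 32
    for base in weight:
        process(tokens)
        base += tokens % 23
    j = tokens
    j += log(j)
    if base <= tokens:
        weight -= base
        j = tokens % j + tokens[27]
    else:
        tokens = (tokens - 18) // (j % tokens)
    width = [items - (weight - base) for items in j if 11 < 38]
    handle(17)
    if tokens <= 37 < width:
        j = j + 35
        print(weight)
    else:
        tokens = weight % (width % tokens)
    weight -= width <= 25
    tokens = base[j]
    emit(base)
    return base

tokens = base[j]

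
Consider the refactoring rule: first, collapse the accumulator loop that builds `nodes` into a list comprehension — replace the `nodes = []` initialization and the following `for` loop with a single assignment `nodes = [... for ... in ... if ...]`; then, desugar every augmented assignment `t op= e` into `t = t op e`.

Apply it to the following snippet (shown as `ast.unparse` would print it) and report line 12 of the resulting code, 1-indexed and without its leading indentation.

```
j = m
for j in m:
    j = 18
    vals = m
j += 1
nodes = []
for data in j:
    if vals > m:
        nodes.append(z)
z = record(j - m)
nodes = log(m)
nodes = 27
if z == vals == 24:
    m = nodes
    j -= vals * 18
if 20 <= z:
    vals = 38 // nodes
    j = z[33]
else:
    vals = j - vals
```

Transformed code:
j = m
for j in m:
    j = 18
    vals = m
j = j + 1
nodes = [z for data in j if vals > m]
z = record(j - m)
nodes = log(m)
nodes = 27
if z == vals == 24:
    m = nodes
    j = j - vals * 18
if 20 <= z:
    vals = 38 // nodes
    j = z[33]
else:
    vals = j - vals

j = j - vals * 18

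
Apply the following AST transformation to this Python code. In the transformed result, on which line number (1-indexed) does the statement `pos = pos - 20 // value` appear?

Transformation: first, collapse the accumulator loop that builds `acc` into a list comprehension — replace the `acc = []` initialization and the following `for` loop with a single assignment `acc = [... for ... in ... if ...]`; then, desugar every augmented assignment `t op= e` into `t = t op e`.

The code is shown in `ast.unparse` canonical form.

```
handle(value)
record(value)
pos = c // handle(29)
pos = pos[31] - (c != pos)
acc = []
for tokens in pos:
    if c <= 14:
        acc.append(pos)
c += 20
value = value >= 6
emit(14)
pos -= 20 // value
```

Transformed code:
handle(value)
record(value)
pos = c // handle(29)
pos = pos[31] - (c != pos)
acc = [pos for tokens in pos if c <= 14]
c = c + 20
value = value >= 6
emit(14)
pos = pos - 20 // value

9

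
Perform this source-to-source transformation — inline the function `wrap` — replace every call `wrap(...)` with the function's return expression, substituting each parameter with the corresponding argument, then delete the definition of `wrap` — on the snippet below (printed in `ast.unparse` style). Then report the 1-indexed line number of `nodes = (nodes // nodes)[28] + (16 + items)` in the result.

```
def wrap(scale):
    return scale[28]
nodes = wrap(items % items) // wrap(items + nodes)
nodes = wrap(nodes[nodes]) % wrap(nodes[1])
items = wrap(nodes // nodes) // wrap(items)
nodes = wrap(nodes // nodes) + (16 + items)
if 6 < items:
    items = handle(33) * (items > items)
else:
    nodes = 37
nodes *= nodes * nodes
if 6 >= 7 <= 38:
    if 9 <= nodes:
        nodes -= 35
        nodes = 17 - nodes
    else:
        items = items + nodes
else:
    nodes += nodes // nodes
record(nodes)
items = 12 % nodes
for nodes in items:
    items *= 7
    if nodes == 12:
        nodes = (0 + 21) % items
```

Transformed code:
nodes = (items % items)[28] // (items + nodes)[28]
nodes = nodes[nodes][28] % nodes[1][28]
items = (nodes // nodes)[28] // items[28]
nodes = (nodes // nodes)[28] + (16 + items)
if 6 < items:
    items = handle(33) * (items > items)
else:
    nodes = 37
nodes *= nodes * nodes
if 6 >= 7 <= 38:
    if 9 <= nodes:
        nodes -= 35
        nodes = 17 - nodes
    else:
        items = items + nodes
else:
    nodes += nodes // nodes
record(nodes)
items = 12 % nodes
for nodes in items:
    items *= 7
    if nodes == 12:
        nodes = (0 + 21) % items

4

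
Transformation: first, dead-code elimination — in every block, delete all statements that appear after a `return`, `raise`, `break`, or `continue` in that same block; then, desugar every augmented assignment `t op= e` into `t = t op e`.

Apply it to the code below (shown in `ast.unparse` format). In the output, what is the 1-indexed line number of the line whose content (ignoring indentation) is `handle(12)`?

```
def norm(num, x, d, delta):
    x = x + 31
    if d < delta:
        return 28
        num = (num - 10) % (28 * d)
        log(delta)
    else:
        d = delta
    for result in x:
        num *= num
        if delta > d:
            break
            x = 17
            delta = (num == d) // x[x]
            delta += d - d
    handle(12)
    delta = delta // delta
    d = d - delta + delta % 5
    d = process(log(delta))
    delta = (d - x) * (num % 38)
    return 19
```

Transformed code:
def norm(num, x, d, delta):
    x = x + 31
    if d < delta:
        return 28
    else:
        d = delta
    for result in x:
        num = num * num
        if delta > d:
            break
    handle(12)
    delta = delta // delta
    d = d - delta + delta % 5
    d = process(log(delta))
    delta = (d - x) * (num % 38)
    return 19

11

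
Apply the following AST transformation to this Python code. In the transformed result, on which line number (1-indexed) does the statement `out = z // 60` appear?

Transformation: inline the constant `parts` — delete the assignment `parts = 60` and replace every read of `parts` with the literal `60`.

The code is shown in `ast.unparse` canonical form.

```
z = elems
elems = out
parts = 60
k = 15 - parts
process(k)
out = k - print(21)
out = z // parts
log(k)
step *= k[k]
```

6

Transformed code:
z = elems
elems = out
k = 15 - 60
process(k)
out = k - print(21)
out = z // 60
log(k)
step *= k[k]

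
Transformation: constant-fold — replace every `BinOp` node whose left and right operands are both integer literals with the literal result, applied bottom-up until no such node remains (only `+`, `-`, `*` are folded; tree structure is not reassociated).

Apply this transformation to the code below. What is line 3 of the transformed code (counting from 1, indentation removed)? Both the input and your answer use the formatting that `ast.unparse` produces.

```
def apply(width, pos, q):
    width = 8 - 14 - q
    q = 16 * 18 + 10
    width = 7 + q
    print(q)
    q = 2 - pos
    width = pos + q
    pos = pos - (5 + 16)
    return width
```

q = 298

Transformed code:
def apply(width, pos, q):
    width = -6 - q
    q = 298
    width = 7 + q
    print(q)
    q = 2 - pos
    width = pos + q
    pos = pos - 21
    return width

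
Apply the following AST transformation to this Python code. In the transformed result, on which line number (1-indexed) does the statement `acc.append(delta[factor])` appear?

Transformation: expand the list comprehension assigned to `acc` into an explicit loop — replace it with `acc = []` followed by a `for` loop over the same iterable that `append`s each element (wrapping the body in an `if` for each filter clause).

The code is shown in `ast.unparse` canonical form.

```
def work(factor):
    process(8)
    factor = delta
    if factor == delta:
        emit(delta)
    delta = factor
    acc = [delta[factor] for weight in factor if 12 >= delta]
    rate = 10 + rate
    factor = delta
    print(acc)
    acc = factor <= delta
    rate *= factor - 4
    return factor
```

Transformed code:
def work(factor):
    process(8)
    factor = delta
    if factor == delta:
        emit(delta)
    delta = factor
    acc = []
    for weight in factor:
        if 12 >= delta:
            acc.append(delta[factor])
    rate = 10 + rate
    factor = delta
    print(acc)
    acc = factor <= delta
    rate *= factor - 4
    return factor

10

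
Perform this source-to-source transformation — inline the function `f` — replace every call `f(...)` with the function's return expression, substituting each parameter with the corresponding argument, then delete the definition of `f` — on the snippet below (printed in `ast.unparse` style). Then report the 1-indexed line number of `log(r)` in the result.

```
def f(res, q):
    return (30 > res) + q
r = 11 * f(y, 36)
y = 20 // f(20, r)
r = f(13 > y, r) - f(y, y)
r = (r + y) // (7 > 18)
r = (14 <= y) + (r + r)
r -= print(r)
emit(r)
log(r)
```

8

Transformed code:
r = 11 * ((30 > y) + 36)
y = 20 // ((30 > 20) + r)
r = (30 > (13 > y)) + r - ((30 > y) + y)
r = (r + y) // (7 > 18)
r = (14 <= y) + (r + r)
r -= print(r)
emit(r)
log(r)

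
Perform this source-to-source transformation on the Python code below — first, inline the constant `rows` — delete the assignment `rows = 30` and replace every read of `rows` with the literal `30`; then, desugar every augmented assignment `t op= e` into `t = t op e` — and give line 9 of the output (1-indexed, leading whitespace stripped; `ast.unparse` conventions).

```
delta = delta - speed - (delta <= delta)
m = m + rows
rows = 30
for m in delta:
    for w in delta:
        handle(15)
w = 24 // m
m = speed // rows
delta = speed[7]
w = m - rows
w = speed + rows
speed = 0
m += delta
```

w = m - 30

Transformed code:
delta = delta - speed - (delta <= delta)
m = m + 30
for m in delta:
    for w in delta:
        handle(15)
w = 24 // m
m = speed // 30
delta = speed[7]
w = m - 30
w = speed + 30
speed = 0
m = m + delta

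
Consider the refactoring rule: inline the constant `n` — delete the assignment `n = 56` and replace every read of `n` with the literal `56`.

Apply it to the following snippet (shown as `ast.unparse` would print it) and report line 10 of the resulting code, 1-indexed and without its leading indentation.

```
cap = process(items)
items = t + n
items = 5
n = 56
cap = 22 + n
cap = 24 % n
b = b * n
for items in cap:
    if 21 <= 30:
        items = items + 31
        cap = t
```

Transformed code:
cap = process(items)
items = t + 56
items = 5
cap = 22 + 56
cap = 24 % 56
b = b * 56
for items in cap:
    if 21 <= 30:
        items = items + 31
        cap = t

cap = t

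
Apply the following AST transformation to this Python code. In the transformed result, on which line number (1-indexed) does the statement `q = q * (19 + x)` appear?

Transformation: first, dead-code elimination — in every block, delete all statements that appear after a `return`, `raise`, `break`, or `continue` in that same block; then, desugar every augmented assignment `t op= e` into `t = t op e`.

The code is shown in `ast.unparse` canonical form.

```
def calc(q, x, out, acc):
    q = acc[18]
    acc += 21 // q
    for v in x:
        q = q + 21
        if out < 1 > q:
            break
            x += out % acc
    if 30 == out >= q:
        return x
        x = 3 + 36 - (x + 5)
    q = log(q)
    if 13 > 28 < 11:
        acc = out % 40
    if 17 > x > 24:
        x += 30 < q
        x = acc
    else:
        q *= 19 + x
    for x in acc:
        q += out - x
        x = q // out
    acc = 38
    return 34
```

17

Transformed code:
def calc(q, x, out, acc):
    q = acc[18]
    acc = acc + 21 // q
    for v in x:
        q = q + 21
        if out < 1 > q:
            break
    if 30 == out >= q:
        return x
    q = log(q)
    if 13 > 28 < 11:
        acc = out % 40
    if 17 > x > 24:
        x = x + (30 < q)
        x = acc
    else:
        q = q * (19 + x)
    for x in acc:
        q = q + (out - x)
        x = q // out
    acc = 38
    return 34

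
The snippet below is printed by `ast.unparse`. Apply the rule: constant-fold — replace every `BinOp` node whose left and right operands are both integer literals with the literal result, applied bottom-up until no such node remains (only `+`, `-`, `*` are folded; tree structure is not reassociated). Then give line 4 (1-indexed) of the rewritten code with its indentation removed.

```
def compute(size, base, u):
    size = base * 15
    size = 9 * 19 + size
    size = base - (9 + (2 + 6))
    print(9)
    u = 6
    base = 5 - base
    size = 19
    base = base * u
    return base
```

Transformed code:
def compute(size, base, u):
    size = base * 15
    size = 171 + size
    size = base - 17
    print(9)
    u = 6
    base = 5 - base
    size = 19
    base = base * u
    return base

size = base - 17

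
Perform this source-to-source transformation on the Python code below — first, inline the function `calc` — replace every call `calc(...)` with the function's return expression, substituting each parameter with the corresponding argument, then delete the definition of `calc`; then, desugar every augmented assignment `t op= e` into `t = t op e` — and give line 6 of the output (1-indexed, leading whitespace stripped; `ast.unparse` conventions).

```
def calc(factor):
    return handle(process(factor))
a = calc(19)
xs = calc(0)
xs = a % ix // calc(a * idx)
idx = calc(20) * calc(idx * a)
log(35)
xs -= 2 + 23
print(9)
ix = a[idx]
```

xs = xs - (2 + 23)

Transformed code:
a = handle(process(19))
xs = handle(process(0))
xs = a % ix // handle(process(a * idx))
idx = handle(process(20)) * handle(process(idx * a))
log(35)
xs = xs - (2 + 23)
print(9)
ix = a[idx]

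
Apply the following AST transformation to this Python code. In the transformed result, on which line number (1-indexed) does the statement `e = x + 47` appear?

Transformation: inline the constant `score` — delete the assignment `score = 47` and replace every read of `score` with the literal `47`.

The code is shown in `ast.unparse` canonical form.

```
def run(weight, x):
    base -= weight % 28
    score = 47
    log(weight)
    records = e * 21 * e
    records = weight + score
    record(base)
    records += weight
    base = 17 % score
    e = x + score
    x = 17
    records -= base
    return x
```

9

Transformed code:
def run(weight, x):
    base -= weight % 28
    log(weight)
    records = e * 21 * e
    records = weight + 47
    record(base)
    records += weight
    base = 17 % 47
    e = x + 47
    x = 17
    records -= base
    return x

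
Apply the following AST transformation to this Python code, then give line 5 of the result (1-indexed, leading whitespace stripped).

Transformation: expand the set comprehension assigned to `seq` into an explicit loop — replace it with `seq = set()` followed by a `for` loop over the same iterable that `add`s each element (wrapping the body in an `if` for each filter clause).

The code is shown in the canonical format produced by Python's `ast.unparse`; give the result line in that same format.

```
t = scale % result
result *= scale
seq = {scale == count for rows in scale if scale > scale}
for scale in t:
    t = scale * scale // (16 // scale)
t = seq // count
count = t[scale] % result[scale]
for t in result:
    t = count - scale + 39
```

Transformed code:
t = scale % result
result *= scale
seq = set()
for rows in scale:
    if scale > scale:
        seq.add(scale == count)
for scale in t:
    t = scale * scale // (16 // scale)
t = seq // count
count = t[scale] % result[scale]
for t in result:
    t = count - scale + 39

if scale > scale:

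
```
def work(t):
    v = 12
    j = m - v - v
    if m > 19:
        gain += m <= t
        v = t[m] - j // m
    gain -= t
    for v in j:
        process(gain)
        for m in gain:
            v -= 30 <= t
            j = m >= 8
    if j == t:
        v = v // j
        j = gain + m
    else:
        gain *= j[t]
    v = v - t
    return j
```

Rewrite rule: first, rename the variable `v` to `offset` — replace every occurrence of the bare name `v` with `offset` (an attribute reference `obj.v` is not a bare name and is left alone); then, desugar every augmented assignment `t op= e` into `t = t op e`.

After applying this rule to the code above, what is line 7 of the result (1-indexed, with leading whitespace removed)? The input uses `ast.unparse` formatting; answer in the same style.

gain = gain - t

Transformed code:
def work(t):
    offset = 12
    j = m - offset - offset
    if m > 19:
        gain = gain + (m <= t)
        offset = t[m] - j // m
    gain = gain - t
    for offset in j:
        process(gain)
        for m in gain:
            offset = offset - (30 <= t)
            j = m >= 8
    if j == t:
        offset = offset // j
        j = gain + m
    else:
        gain = gain * j[t]
    offset = offset - t
    return j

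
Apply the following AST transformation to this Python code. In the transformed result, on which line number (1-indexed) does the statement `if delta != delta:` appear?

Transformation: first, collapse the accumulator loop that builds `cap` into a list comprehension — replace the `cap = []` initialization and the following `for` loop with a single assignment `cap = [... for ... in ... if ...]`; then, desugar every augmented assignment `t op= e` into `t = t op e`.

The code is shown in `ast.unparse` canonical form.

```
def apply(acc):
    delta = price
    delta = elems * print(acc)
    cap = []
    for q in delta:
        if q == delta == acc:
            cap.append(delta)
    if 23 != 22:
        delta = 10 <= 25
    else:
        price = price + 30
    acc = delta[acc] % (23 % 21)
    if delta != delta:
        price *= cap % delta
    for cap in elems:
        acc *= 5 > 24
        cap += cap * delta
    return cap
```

10

Transformed code:
def apply(acc):
    delta = price
    delta = elems * print(acc)
    cap = [delta for q in delta if q == delta == acc]
    if 23 != 22:
        delta = 10 <= 25
    else:
        price = price + 30
    acc = delta[acc] % (23 % 21)
    if delta != delta:
        price = price * (cap % delta)
    for cap in elems:
        acc = acc * (5 > 24)
        cap = cap + cap * delta
    return cap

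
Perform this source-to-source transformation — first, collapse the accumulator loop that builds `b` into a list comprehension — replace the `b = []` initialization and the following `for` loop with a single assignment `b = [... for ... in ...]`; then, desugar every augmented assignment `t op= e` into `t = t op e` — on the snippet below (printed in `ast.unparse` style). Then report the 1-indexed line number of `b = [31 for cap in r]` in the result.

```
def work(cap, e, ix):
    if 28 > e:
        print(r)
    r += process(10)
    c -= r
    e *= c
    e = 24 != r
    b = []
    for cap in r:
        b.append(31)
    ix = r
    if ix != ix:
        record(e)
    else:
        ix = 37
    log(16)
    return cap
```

8

Transformed code:
def work(cap, e, ix):
    if 28 > e:
        print(r)
    r = r + process(10)
    c = c - r
    e = e * c
    e = 24 != r
    b = [31 for cap in r]
    ix = r
    if ix != ix:
        record(e)
    else:
        ix = 37
    log(16)
    return cap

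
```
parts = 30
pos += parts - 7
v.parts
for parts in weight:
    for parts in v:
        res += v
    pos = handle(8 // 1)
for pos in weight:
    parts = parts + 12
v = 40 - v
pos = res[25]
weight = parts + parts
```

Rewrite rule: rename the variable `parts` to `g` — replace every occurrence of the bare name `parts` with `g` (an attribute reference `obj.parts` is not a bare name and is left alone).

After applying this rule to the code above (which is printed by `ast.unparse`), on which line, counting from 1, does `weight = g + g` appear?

12

Transformed code:
g = 30
pos += g - 7
v.parts
for g in weight:
    for g in v:
        res += v
    pos = handle(8 // 1)
for pos in weight:
    g = g + 12
v = 40 - v
pos = res[25]
weight = g + g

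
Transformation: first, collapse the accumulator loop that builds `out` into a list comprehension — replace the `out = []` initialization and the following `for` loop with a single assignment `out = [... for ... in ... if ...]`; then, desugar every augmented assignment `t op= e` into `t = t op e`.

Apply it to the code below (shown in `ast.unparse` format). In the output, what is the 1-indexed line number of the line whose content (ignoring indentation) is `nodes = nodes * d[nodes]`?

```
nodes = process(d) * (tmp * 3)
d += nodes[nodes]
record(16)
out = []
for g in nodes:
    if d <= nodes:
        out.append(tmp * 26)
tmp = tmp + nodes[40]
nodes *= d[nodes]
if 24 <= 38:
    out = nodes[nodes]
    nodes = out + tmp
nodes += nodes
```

6

Transformed code:
nodes = process(d) * (tmp * 3)
d = d + nodes[nodes]
record(16)
out = [tmp * 26 for g in nodes if d <= nodes]
tmp = tmp + nodes[40]
nodes = nodes * d[nodes]
if 24 <= 38:
    out = nodes[nodes]
    nodes = out + tmp
nodes = nodes + nodes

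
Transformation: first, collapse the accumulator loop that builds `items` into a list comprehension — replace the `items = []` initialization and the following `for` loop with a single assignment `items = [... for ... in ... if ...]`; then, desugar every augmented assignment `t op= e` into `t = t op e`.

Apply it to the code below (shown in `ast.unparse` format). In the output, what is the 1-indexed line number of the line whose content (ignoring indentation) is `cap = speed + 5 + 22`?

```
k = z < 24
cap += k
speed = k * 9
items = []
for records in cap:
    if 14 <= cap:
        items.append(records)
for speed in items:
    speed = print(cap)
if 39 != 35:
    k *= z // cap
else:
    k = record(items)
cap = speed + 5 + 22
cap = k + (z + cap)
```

Transformed code:
k = z < 24
cap = cap + k
speed = k * 9
items = [records for records in cap if 14 <= cap]
for speed in items:
    speed = print(cap)
if 39 != 35:
    k = k * (z // cap)
else:
    k = record(items)
cap = speed + 5 + 22
cap = k + (z + cap)

11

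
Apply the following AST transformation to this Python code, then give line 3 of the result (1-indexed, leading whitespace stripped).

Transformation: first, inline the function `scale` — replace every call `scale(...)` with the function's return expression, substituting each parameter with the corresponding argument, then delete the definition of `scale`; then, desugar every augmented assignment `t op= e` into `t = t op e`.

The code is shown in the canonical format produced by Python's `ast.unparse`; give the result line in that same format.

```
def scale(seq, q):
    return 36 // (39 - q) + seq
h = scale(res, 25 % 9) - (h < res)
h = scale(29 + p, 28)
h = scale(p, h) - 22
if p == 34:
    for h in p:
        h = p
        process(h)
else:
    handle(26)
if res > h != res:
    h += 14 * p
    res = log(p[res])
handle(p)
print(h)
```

h = 36 // (39 - h) + p - 22

Transformed code:
h = 36 // (39 - 25 % 9) + res - (h < res)
h = 36 // (39 - 28) + (29 + p)
h = 36 // (39 - h) + p - 22
if p == 34:
    for h in p:
        h = p
        process(h)
else:
    handle(26)
if res > h != res:
    h = h + 14 * p
    res = log(p[res])
handle(p)
print(h)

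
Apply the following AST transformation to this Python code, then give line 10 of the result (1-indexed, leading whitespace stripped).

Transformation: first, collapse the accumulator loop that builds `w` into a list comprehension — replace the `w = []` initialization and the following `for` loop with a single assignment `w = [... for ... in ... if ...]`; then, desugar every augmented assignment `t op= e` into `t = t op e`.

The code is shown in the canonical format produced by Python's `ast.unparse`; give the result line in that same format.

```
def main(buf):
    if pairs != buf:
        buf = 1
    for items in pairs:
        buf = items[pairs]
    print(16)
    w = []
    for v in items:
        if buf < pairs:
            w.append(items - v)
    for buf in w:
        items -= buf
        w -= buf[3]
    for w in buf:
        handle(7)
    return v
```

w = w - buf[3]

Transformed code:
def main(buf):
    if pairs != buf:
        buf = 1
    for items in pairs:
        buf = items[pairs]
    print(16)
    w = [items - v for v in items if buf < pairs]
    for buf in w:
        items = items - buf
        w = w - buf[3]
    for w in buf:
        handle(7)
    return v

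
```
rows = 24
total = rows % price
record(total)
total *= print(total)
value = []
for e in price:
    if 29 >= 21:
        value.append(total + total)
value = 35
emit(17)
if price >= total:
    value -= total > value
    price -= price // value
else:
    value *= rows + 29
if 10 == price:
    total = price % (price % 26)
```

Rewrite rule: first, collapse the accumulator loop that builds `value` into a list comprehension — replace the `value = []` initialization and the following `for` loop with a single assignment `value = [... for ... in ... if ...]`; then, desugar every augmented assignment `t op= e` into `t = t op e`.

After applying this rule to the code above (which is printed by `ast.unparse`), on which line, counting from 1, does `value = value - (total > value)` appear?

9

Transformed code:
rows = 24
total = rows % price
record(total)
total = total * print(total)
value = [total + total for e in price if 29 >= 21]
value = 35
emit(17)
if price >= total:
    value = value - (total > value)
    price = price - price // value
else:
    value = value * (rows + 29)
if 10 == price:
    total = price % (price % 26)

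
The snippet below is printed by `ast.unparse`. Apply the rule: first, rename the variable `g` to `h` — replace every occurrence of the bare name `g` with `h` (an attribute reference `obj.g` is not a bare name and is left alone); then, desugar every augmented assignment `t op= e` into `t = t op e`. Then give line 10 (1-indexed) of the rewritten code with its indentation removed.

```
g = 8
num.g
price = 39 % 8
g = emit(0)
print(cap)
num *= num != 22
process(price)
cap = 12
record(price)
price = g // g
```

Transformed code:
h = 8
num.g
price = 39 % 8
h = emit(0)
print(cap)
num = num * (num != 22)
process(price)
cap = 12
record(price)
price = h // h

price = h // h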